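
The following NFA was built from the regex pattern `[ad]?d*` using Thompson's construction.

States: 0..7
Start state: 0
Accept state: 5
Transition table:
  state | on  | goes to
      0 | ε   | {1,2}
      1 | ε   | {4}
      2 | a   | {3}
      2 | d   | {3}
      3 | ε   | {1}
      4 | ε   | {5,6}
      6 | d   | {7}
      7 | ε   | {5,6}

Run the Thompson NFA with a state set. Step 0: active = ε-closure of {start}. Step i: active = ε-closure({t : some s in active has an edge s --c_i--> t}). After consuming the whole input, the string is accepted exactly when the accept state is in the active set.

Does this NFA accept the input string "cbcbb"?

Answer: REJECT

Trace:
initial (ε-close {0}): {0,1,2,4,5,6}
'c' @ 1: {}  — no active states
rest 'bcbb' ignored (set empty)
final: {}; accept 5 not in set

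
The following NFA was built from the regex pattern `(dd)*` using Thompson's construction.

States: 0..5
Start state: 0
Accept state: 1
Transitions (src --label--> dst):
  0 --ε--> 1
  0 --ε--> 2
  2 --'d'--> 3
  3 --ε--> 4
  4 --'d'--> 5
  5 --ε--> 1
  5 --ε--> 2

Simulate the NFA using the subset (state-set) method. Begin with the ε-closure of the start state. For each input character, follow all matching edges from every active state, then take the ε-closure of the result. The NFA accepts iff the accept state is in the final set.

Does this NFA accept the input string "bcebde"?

Answer: REJECT

Steps:
start: ε-closure({0}) = {0,1,2}
'b' @ 1: {}  — dead — no transitions
rest 'cebde' ignored (set empty)
end set {} — state 1 not in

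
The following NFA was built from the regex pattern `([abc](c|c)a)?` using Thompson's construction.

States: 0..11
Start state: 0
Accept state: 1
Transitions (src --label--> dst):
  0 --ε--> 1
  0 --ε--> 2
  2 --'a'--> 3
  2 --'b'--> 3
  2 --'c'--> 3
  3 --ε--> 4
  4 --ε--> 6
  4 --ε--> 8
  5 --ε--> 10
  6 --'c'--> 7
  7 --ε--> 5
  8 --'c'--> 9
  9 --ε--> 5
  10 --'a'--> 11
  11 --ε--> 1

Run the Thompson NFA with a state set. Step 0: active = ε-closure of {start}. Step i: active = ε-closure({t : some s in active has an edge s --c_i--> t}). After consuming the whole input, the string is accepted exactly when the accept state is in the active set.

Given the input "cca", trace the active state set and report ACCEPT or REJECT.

Answer: ACCEPT

Derivation:
S₀ = ε-closure({0}) = {0,1,2}
'c' @ 1: {3,4,6,8}
'c' @ 2: {5,7,9,10}
'a' @ 3: {1,11}  (accept∈set)
final: {1,11}; accept 1 in set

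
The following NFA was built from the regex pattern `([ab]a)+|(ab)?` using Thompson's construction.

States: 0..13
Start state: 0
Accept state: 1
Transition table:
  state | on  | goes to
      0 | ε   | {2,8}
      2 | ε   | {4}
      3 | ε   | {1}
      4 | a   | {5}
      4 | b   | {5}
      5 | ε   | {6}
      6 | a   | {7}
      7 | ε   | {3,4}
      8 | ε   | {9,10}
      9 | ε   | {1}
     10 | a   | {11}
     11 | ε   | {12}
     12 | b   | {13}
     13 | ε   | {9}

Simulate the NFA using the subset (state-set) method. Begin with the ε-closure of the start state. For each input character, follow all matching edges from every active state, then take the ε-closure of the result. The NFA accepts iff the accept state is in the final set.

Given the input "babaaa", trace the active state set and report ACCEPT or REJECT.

Answer: ACCEPT

Steps:
start: ε-closure({0}) = {0,1,2,4,8,9,10}
'b' @ 1: {5,6}
'a' @ 2: {1,3,4,7}  [accepting]
'b' @ 3: {5,6}
'a' @ 4: {1,3,4,7}  [accepting]
'a' @ 5: {5,6}
'a' @ 6: {1,3,4,7}  [accepting]
after full input: {1,3,4,7}  (accept=1 in)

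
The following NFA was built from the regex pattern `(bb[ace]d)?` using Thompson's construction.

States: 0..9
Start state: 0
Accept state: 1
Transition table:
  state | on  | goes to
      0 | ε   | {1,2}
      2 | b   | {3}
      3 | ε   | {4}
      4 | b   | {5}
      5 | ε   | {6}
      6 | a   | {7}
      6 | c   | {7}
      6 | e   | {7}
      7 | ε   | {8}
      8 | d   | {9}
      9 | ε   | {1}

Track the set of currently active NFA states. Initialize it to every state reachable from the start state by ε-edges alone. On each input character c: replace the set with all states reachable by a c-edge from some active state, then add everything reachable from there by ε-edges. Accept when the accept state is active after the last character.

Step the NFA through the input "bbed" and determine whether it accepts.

start: ε-closure({0}) = {0,1,2}
'b' @ 1: {3,4}
'b' @ 2: {5,6}
'e' @ 3: {7,8}
'd' @ 4: {1,9}  [accepting]
end set {1,9} — state 1 in

Answer: ACCEPT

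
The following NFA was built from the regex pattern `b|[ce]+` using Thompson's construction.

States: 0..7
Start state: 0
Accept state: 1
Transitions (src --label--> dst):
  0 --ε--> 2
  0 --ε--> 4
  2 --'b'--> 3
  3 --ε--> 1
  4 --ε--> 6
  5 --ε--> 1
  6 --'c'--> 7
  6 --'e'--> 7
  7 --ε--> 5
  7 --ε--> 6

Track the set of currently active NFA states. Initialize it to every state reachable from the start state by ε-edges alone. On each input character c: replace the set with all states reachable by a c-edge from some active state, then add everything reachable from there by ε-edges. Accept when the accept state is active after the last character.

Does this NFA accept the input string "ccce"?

Answer: ACCEPT

Steps:
S₀ = ε-closure({0}) = {0,2,4,6}
'c' @ 1: {1,5,6,7}  [accepting]
'c' @ 2: {1,5,6,7}  [accepting]
'c' @ 3: {1,5,6,7}  [accepting]
'e' @ 4: {1,5,6,7}  [accepting]
after full input: {1,5,6,7}  (accept=1 in)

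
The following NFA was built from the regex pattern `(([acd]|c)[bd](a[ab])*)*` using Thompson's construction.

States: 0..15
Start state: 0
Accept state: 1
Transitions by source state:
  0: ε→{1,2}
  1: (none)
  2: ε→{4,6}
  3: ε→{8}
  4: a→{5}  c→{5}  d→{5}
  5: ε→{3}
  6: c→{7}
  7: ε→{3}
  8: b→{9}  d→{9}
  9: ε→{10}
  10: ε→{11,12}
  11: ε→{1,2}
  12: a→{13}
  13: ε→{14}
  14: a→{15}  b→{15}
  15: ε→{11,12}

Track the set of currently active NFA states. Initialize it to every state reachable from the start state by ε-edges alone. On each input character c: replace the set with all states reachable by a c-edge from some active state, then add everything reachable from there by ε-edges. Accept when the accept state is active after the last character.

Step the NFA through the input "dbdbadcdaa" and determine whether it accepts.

Answer: ACCEPT

Derivation:
initial (ε-close {0}): {0,1,2,4,6}
'd' @ 1: {3,5,8}
'b' @ 2: {1,2,4,6,9,10,11,12}  (accept∈set)
'd' @ 3: {3,5,8}
'b' @ 4: {1,2,4,6,9,10,11,12}  (accept∈set)
'a' @ 5: {3,5,8,13,14}
'd' @ 6: {1,2,4,6,9,10,11,12}  (accept∈set)
'c' @ 7: {3,5,7,8}
'd' @ 8: {1,2,4,6,9,10,11,12}  (accept∈set)
'a' @ 9: {3,5,8,13,14}
'a' @ 10: {1,2,4,6,11,12,15}  (accept∈set)
end set {1,2,4,6,11,12,15} — state 1 in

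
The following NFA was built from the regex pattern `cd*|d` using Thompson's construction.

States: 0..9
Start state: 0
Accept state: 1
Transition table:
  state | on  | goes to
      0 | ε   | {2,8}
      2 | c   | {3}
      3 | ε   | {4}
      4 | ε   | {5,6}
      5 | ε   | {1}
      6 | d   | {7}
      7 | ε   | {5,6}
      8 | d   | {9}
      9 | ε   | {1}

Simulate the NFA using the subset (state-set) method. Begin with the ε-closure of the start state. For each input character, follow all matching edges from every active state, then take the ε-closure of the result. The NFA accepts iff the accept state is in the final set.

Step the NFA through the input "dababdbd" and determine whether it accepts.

S₀ = ε-closure({0}) = {0,2,8}
'd' @ 1: {1,9}  ✓accept
'a' @ 2: {}  — state set empty
rest 'babdbd' ignored (set empty)
final: {}; accept 1 not in set

Answer: REJECT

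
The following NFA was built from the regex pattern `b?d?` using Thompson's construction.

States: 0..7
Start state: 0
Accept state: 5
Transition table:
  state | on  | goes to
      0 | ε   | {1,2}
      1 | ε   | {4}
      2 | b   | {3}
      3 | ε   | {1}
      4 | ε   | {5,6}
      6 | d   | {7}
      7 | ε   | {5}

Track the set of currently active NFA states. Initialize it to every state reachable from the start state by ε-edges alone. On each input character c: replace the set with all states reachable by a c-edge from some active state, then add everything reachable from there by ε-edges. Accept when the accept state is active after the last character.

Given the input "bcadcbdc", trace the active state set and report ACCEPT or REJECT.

initial (ε-close {0}): {0,1,2,4,5,6}
'b' @ 1: {1,3,4,5,6}  ✓accept
'c' @ 2: {}  — state set empty
rest 'adcbdc' ignored (set empty)
end set {} — state 5 not in

Answer: REJECT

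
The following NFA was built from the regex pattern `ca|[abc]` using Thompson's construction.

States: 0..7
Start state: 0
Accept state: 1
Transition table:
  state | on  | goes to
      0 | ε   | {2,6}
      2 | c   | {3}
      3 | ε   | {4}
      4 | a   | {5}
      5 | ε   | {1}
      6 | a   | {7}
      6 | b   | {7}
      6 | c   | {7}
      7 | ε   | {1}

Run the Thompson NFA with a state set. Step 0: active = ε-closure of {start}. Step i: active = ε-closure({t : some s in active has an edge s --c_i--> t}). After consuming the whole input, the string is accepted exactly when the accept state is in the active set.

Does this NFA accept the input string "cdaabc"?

initial (ε-close {0}): {0,2,6}
'c' @ 1: {1,3,4,7}  [accepting]
'd' @ 2: {}  — dead — no transitions
rest 'aabc' ignored (set empty)
final: {}; accept 1 not in set

Answer: REJECT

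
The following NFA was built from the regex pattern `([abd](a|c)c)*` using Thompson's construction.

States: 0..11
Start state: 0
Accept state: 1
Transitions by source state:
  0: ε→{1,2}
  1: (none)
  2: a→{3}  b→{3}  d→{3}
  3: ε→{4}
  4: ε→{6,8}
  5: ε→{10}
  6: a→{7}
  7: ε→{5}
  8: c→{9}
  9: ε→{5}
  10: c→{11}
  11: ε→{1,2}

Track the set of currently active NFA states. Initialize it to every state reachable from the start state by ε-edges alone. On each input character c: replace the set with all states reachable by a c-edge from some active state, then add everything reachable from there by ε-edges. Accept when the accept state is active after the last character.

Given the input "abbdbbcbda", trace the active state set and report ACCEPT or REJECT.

start: ε-closure({0}) = {0,1,2}
'a' @ 1: {3,4,6,8}
'b' @ 2: {}  — no active states
rest 'bdbbcbda' ignored (set empty)
final: {}; accept 1 not in set

Answer: REJECT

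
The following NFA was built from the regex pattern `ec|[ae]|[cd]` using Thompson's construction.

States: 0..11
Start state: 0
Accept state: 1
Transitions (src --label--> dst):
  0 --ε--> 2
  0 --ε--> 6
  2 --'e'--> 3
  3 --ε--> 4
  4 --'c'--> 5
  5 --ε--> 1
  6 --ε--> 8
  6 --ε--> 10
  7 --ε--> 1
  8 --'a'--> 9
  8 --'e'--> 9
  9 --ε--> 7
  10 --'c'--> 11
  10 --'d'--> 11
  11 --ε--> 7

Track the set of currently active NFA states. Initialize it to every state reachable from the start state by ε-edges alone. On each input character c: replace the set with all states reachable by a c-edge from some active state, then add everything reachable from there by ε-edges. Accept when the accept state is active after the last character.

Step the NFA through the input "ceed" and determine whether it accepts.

initial (ε-close {0}): {0,2,6,8,10}
'c' @ 1: {1,7,11}  [accepting]
'e' @ 2: {}  — dead — no transitions
rest 'ed' ignored (set empty)
final: {}; accept 1 not in set

Answer: REJECT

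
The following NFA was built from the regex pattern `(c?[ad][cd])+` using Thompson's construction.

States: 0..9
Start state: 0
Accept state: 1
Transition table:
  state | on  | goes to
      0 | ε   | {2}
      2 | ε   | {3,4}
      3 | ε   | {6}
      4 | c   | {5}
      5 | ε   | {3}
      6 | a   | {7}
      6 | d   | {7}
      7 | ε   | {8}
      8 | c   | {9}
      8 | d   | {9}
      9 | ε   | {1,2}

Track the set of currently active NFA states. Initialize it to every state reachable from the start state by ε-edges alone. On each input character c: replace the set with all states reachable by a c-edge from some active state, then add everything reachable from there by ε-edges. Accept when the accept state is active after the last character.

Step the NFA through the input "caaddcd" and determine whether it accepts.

Answer: REJECT

Derivation:
S₀ = ε-closure({0}) = {0,2,3,4,6}
'c' @ 1: {3,5,6}
'a' @ 2: {7,8}
'a' @ 3: {}  — no active states
rest 'ddcd' ignored (set empty)
after full input: {}  (accept=1 not in)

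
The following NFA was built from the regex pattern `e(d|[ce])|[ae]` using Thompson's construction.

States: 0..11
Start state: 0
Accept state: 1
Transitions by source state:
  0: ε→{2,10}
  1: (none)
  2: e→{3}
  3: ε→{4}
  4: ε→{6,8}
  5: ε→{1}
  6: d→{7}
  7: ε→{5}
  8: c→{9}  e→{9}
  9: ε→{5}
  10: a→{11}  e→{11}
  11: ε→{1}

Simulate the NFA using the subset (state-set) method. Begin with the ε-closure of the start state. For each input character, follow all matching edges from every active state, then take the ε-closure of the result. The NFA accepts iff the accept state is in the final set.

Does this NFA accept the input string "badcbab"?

Answer: REJECT

Steps:
initial (ε-close {0}): {0,2,10}
'b' @ 1: {}  — state set empty
rest 'adcbab' ignored (set empty)
final: {}; accept 1 not in set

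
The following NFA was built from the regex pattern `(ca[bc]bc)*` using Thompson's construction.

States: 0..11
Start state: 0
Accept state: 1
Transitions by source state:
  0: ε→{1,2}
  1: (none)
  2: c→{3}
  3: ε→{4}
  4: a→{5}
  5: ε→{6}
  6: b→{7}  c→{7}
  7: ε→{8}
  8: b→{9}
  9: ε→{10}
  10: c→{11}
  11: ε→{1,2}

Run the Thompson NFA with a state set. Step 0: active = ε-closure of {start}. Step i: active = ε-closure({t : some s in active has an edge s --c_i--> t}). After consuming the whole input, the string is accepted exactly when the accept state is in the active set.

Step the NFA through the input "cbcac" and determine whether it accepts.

S₀ = ε-closure({0}) = {0,1,2}
'c' @ 1: {3,4}
'b' @ 2: {}  — no active states
rest 'cac' ignored (set empty)
end set {} — state 1 not in

Answer: REJECT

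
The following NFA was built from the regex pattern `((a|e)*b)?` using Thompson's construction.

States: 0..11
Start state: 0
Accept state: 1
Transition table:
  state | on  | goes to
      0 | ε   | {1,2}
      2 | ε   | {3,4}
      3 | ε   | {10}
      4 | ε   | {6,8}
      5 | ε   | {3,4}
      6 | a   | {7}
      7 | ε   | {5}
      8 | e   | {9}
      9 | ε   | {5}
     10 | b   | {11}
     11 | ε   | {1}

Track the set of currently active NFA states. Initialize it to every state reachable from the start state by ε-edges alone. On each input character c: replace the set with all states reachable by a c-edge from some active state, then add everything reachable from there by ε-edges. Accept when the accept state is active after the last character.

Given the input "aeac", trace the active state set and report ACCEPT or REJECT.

Answer: REJECT

Trace:
S₀ = ε-closure({0}) = {0,1,2,3,4,6,8,10}
'a' @ 1: {3,4,5,6,7,8,10}
'e' @ 2: {3,4,5,6,8,9,10}
'a' @ 3: {3,4,5,6,7,8,10}
'c' @ 4: {}  — dead — no transitions
end set {} — state 1 not in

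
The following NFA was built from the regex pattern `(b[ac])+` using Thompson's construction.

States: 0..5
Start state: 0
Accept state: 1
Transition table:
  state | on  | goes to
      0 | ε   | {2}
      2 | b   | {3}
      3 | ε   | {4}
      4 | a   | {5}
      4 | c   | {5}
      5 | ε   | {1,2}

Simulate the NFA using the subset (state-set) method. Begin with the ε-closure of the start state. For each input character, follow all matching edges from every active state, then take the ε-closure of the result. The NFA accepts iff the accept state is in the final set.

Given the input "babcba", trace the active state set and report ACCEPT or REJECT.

S₀ = ε-closure({0}) = {0,2}
'b' @ 1: {3,4}
'a' @ 2: {1,2,5}  ✓accept
'b' @ 3: {3,4}
'c' @ 4: {1,2,5}  ✓accept
'b' @ 5: {3,4}
'a' @ 6: {1,2,5}  ✓accept
final: {1,2,5}; accept 1 in set

Answer: ACCEPT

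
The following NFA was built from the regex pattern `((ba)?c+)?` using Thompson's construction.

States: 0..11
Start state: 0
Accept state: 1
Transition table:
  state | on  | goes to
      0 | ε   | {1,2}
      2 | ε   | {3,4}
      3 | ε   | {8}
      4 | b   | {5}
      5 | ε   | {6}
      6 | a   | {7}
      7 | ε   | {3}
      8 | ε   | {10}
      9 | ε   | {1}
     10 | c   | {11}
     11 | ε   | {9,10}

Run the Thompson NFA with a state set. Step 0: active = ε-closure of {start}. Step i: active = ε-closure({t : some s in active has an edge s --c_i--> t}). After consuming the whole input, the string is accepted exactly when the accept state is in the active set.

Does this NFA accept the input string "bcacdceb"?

start: ε-closure({0}) = {0,1,2,3,4,8,10}
'b' @ 1: {5,6}
'c' @ 2: {}  — dead — no transitions
rest 'acdceb' ignored (set empty)
after full input: {}  (accept=1 not in)

Answer: REJECT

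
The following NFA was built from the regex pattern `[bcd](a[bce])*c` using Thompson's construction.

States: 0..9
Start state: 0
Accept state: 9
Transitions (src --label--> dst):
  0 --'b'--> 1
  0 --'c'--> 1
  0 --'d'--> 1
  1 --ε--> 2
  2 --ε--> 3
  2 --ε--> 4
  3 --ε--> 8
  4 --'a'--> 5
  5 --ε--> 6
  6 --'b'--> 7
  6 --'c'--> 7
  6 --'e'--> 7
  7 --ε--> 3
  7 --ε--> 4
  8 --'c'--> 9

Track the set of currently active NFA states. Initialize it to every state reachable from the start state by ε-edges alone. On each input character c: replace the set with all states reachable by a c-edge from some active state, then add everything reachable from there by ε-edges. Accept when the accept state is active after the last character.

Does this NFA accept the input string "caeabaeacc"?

initial (ε-close {0}): {0}
'c' @ 1: {1,2,3,4,8}
'a' @ 2: {5,6}
'e' @ 3: {3,4,7,8}
'a' @ 4: {5,6}
'b' @ 5: {3,4,7,8}
'a' @ 6: {5,6}
'e' @ 7: {3,4,7,8}
'a' @ 8: {5,6}
'c' @ 9: {3,4,7,8}
'c' @ 10: {9}  (accept∈set)
end set {9} — state 9 in

Answer: ACCEPT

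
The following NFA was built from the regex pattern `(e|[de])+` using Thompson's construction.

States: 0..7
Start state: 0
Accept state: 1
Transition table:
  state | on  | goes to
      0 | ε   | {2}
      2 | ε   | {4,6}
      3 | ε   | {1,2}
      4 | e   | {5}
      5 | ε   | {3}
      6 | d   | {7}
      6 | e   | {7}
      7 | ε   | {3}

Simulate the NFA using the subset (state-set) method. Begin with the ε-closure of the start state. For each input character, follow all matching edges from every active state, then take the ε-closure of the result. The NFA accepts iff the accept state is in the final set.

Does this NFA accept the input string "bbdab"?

S₀ = ε-closure({0}) = {0,2,4,6}
'b' @ 1: {}  — dead — no transitions
rest 'bdab' ignored (set empty)
final: {}; accept 1 not in set

Answer: REJECT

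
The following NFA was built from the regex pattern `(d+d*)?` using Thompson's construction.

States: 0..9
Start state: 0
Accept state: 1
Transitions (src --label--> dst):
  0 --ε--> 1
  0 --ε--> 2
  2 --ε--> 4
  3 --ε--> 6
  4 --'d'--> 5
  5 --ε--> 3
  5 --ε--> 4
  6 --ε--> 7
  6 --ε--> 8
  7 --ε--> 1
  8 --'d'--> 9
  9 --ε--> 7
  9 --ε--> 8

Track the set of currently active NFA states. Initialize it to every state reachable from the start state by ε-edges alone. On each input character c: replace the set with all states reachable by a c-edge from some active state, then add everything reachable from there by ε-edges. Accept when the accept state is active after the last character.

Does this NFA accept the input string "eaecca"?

S₀ = ε-closure({0}) = {0,1,2,4}
'e' @ 1: {}  — state set empty
rest 'aecca' ignored (set empty)
after full input: {}  (accept=1 not in)

Answer: REJECT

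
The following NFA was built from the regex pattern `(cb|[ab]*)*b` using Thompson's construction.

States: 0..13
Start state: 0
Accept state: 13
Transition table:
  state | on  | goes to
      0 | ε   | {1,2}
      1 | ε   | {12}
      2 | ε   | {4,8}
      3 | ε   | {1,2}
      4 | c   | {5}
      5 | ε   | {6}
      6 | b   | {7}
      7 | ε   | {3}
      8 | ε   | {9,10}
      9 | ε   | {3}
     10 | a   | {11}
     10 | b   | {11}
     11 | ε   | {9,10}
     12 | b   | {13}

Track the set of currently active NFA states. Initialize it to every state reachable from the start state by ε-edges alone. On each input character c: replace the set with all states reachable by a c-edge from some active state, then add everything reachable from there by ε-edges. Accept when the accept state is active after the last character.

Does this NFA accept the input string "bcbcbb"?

Answer: ACCEPT

Trace:
initial (ε-close {0}): {0,1,2,3,4,8,9,10,12}
'b' @ 1: {1,2,3,4,8,9,10,11,12,13}  (accept∈set)
'c' @ 2: {5,6}
'b' @ 3: {1,2,3,4,7,8,9,10,12}
'c' @ 4: {5,6}
'b' @ 5: {1,2,3,4,7,8,9,10,12}
'b' @ 6: {1,2,3,4,8,9,10,11,12,13}  (accept∈set)
after full input: {1,2,3,4,8,9,10,11,12,13}  (accept=13 in)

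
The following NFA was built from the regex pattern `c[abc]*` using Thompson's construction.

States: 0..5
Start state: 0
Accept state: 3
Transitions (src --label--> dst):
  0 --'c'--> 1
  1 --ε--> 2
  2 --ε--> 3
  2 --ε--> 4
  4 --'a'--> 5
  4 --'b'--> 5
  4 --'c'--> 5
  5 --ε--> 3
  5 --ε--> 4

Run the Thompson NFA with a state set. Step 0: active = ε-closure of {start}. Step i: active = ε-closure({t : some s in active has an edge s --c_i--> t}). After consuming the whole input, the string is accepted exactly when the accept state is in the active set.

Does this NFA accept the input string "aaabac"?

Answer: REJECT

Steps:
start: ε-closure({0}) = {0}
'a' @ 1: {}  — dead — no transitions
rest 'aabac' ignored (set empty)
end set {} — state 3 not in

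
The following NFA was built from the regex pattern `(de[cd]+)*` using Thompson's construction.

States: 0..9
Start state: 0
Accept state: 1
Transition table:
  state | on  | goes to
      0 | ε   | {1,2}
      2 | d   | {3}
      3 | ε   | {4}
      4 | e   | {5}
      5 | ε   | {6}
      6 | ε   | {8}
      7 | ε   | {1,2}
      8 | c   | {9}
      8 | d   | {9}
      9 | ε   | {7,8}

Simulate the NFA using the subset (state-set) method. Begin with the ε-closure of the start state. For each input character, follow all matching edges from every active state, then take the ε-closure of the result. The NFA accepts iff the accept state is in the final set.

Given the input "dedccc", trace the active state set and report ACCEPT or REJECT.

initial (ε-close {0}): {0,1,2}
'd' @ 1: {3,4}
'e' @ 2: {5,6,8}
'd' @ 3: {1,2,7,8,9}  (accept∈set)
'c' @ 4: {1,2,7,8,9}  (accept∈set)
'c' @ 5: {1,2,7,8,9}  (accept∈set)
'c' @ 6: {1,2,7,8,9}  (accept∈set)
end set {1,2,7,8,9} — state 1 in

Answer: ACCEPT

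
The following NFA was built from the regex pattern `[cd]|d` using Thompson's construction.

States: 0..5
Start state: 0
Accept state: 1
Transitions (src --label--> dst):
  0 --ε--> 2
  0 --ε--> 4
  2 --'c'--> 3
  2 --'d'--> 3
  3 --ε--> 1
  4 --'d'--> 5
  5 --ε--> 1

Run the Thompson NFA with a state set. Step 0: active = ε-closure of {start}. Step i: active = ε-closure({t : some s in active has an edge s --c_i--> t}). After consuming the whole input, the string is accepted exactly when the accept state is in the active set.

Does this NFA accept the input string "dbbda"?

start: ε-closure({0}) = {0,2,4}
'd' @ 1: {1,3,5}  (accept∈set)
'b' @ 2: {}  — state set empty
rest 'bda' ignored (set empty)
after full input: {}  (accept=1 not in)

Answer: REJECT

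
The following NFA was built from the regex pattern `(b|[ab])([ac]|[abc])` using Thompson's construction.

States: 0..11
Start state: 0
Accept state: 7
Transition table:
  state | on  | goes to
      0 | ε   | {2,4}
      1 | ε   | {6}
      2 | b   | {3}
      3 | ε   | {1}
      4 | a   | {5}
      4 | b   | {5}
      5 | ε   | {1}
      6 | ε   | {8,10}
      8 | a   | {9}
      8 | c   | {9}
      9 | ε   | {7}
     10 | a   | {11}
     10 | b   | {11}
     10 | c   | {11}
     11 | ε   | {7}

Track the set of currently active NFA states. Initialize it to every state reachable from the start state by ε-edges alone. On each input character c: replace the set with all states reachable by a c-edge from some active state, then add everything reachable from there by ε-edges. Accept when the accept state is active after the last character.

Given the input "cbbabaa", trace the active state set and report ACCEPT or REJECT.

start: ε-closure({0}) = {0,2,4}
'c' @ 1: {}  — dead — no transitions
rest 'bbabaa' ignored (set empty)
end set {} — state 7 not in

Answer: REJECT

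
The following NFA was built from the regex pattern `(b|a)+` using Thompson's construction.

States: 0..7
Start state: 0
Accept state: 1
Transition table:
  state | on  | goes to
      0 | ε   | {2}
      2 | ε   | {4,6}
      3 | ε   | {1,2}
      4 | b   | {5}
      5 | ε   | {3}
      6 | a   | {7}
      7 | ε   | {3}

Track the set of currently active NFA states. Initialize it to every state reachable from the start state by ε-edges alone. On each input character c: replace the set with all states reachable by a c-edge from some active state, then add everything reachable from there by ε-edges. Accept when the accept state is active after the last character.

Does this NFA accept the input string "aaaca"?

S₀ = ε-closure({0}) = {0,2,4,6}
'a' @ 1: {1,2,3,4,6,7}  ✓accept
'a' @ 2: {1,2,3,4,6,7}  ✓accept
'a' @ 3: {1,2,3,4,6,7}  ✓accept
'c' @ 4: {}  — state set empty
rest 'a' ignored (set empty)
after full input: {}  (accept=1 not in)

Answer: REJECT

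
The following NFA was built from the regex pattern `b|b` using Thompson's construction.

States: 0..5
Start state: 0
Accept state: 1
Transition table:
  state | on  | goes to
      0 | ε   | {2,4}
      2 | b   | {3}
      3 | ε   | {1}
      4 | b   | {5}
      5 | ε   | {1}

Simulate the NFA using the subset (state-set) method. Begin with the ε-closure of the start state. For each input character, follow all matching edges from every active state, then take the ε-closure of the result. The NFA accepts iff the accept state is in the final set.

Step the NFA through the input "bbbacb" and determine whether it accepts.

Answer: REJECT

Derivation:
S₀ = ε-closure({0}) = {0,2,4}
'b' @ 1: {1,3,5}  (accept∈set)
'b' @ 2: {}  — dead — no transitions
rest 'bacb' ignored (set empty)
end set {} — state 1 not in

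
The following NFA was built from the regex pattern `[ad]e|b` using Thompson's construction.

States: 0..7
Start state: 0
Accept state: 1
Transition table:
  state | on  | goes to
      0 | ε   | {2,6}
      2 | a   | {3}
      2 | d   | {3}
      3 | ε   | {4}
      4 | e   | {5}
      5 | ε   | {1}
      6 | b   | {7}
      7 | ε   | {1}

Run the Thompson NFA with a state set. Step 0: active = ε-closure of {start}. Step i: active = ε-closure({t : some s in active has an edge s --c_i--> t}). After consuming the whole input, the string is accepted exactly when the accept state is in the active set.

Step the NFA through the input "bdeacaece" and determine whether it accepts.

Answer: REJECT

Derivation:
initial (ε-close {0}): {0,2,6}
'b' @ 1: {1,7}  [accepting]
'd' @ 2: {}  — dead — no transitions
rest 'eacaece' ignored (set empty)
after full input: {}  (accept=1 not in)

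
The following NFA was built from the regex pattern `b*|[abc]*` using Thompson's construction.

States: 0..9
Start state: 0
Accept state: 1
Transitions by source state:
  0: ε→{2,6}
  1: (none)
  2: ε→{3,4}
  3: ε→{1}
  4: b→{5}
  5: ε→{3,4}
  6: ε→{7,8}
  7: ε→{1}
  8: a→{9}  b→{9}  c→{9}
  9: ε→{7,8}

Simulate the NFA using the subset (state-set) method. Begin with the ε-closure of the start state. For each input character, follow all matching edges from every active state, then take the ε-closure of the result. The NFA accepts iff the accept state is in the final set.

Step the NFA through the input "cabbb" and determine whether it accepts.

Answer: ACCEPT

Steps:
start: ε-closure({0}) = {0,1,2,3,4,6,7,8}
'c' @ 1: {1,7,8,9}  [accepting]
'a' @ 2: {1,7,8,9}  [accepting]
'b' @ 3: {1,7,8,9}  [accepting]
'b' @ 4: {1,7,8,9}  [accepting]
'b' @ 5: {1,7,8,9}  [accepting]
final: {1,7,8,9}; accept 1 in set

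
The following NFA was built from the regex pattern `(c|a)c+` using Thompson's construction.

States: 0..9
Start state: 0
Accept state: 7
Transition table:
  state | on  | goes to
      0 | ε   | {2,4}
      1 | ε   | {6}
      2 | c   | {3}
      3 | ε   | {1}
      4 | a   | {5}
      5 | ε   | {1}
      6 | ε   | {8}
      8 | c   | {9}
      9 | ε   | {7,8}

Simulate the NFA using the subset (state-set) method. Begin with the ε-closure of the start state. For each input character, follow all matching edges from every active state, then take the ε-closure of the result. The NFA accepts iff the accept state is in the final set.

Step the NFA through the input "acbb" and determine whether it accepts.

S₀ = ε-closure({0}) = {0,2,4}
'a' @ 1: {1,5,6,8}
'c' @ 2: {7,8,9}  [accepting]
'b' @ 3: {}  — state set empty
rest 'b' ignored (set empty)
final: {}; accept 7 not in set

Answer: REJECT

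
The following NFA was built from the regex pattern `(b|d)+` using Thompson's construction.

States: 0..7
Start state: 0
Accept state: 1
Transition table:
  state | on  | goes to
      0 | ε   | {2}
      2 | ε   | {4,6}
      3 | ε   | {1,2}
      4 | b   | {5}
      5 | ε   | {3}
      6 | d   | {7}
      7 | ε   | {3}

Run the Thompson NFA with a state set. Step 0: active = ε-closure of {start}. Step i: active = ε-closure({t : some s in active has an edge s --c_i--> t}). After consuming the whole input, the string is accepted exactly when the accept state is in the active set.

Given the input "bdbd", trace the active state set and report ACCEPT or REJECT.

initial (ε-close {0}): {0,2,4,6}
'b' @ 1: {1,2,3,4,5,6}  ✓accept
'd' @ 2: {1,2,3,4,6,7}  ✓accept
'b' @ 3: {1,2,3,4,5,6}  ✓accept
'd' @ 4: {1,2,3,4,6,7}  ✓accept
end set {1,2,3,4,6,7} — state 1 in

Answer: ACCEPT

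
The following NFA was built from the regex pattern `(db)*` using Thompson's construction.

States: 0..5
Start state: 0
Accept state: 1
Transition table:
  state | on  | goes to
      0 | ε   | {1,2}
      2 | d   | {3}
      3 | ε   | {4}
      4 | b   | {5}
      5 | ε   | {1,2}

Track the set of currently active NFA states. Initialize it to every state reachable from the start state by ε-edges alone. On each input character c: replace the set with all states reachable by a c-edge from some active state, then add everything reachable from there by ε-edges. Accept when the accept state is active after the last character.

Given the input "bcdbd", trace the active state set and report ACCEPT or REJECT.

S₀ = ε-closure({0}) = {0,1,2}
'b' @ 1: {}  — no active states
rest 'cdbd' ignored (set empty)
end set {} — state 1 not in

Answer: REJECT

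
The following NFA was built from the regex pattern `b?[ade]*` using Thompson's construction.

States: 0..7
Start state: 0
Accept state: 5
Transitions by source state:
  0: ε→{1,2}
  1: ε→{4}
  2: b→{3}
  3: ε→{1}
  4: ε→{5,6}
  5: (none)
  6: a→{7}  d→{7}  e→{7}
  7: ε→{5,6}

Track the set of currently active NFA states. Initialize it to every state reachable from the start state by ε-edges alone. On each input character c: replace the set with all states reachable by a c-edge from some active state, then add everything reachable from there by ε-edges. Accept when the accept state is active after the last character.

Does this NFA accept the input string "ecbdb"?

initial (ε-close {0}): {0,1,2,4,5,6}
'e' @ 1: {5,6,7}  ✓accept
'c' @ 2: {}  — no active states
rest 'bdb' ignored (set empty)
after full input: {}  (accept=5 not in)

Answer: REJECT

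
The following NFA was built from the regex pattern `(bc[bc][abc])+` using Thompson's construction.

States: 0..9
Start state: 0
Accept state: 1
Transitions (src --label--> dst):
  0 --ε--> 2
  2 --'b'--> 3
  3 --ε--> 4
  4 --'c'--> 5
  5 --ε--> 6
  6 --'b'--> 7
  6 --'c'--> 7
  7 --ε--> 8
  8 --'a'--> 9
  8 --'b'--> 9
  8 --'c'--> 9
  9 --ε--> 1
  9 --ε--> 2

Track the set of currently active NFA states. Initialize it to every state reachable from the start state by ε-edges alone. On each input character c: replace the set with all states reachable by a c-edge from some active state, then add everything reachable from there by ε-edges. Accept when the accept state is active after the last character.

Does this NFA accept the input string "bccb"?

S₀ = ε-closure({0}) = {0,2}
'b' @ 1: {3,4}
'c' @ 2: {5,6}
'c' @ 3: {7,8}
'b' @ 4: {1,2,9}  ✓accept
end set {1,2,9} — state 1 in

Answer: ACCEPT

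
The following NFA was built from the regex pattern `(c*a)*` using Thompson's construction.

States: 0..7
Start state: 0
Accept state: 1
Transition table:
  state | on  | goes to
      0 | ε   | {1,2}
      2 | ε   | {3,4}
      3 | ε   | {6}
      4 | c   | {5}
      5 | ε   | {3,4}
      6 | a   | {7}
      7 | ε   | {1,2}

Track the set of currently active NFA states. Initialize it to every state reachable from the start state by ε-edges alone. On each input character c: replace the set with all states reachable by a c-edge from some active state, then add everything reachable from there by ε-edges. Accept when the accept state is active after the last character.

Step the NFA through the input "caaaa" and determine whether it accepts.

Answer: ACCEPT

Trace:
S₀ = ε-closure({0}) = {0,1,2,3,4,6}
'c' @ 1: {3,4,5,6}
'a' @ 2: {1,2,3,4,6,7}  [accepting]
'a' @ 3: {1,2,3,4,6,7}  [accepting]
'a' @ 4: {1,2,3,4,6,7}  [accepting]
'a' @ 5: {1,2,3,4,6,7}  [accepting]
end set {1,2,3,4,6,7} — state 1 in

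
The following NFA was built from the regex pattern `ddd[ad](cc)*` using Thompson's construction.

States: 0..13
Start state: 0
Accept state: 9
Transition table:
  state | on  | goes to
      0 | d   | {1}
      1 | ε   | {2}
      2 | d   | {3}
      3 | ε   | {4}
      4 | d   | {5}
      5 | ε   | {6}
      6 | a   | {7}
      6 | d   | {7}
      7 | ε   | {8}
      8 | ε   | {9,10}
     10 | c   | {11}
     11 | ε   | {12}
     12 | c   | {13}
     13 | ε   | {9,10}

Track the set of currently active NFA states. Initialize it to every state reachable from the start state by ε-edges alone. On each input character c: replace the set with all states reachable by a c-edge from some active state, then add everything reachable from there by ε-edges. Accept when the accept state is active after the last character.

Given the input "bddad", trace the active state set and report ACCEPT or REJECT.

Answer: REJECT

Steps:
start: ε-closure({0}) = {0}
'b' @ 1: {}  — no active states
rest 'ddad' ignored (set empty)
end set {} — state 9 not in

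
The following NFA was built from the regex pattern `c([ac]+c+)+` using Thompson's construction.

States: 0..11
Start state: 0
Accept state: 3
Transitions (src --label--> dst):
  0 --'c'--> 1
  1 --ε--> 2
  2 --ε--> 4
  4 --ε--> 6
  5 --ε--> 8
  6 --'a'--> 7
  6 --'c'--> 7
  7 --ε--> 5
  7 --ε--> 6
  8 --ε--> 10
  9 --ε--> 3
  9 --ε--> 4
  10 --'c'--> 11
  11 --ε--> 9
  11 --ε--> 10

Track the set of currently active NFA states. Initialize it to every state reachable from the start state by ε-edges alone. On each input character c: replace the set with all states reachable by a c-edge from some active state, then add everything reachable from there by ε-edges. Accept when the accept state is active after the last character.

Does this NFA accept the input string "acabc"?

Answer: REJECT

Steps:
S₀ = ε-closure({0}) = {0}
'a' @ 1: {}  — no active states
rest 'cabc' ignored (set empty)
final: {}; accept 3 not in set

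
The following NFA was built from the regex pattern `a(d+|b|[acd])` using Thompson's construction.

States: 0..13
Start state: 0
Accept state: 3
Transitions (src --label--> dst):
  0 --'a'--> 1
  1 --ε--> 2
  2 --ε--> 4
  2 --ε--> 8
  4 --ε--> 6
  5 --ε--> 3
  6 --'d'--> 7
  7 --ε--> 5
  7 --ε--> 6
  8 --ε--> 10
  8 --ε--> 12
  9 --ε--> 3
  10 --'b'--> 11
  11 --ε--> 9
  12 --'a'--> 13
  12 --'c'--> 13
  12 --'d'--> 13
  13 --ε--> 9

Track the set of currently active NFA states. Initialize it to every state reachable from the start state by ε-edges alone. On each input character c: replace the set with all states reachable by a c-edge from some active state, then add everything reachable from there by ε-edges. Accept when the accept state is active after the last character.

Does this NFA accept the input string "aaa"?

Answer: REJECT

Derivation:
S₀ = ε-closure({0}) = {0}
'a' @ 1: {1,2,4,6,8,10,12}
'a' @ 2: {3,9,13}  (accept∈set)
'a' @ 3: {}  — dead — no transitions
end set {} — state 3 not in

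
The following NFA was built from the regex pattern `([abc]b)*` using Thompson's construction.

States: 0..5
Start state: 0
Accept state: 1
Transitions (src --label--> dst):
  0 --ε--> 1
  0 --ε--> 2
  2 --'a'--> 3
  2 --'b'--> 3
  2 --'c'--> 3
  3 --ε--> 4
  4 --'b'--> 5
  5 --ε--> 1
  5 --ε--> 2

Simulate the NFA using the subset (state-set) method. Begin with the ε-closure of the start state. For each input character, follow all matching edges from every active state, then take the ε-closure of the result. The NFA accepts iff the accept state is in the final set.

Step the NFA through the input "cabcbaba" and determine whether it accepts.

Answer: REJECT

Steps:
initial (ε-close {0}): {0,1,2}
'c' @ 1: {3,4}
'a' @ 2: {}  — no active states
rest 'bcbaba' ignored (set empty)
after full input: {}  (accept=1 not in)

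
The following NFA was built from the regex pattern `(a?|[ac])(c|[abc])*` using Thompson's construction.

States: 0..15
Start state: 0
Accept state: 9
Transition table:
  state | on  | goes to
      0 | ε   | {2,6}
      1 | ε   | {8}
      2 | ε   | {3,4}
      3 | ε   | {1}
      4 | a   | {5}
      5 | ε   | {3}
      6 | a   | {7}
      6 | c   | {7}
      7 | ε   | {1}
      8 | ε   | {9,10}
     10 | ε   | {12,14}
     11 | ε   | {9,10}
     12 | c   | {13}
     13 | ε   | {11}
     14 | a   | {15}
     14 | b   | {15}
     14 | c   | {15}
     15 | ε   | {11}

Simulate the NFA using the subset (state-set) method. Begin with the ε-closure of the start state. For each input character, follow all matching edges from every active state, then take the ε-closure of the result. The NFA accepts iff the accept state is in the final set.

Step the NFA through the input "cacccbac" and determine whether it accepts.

Answer: ACCEPT

Steps:
initial (ε-close {0}): {0,1,2,3,4,6,8,9,10,12,14}
'c' @ 1: {1,7,8,9,10,11,12,13,14,15}  [accepting]
'a' @ 2: {9,10,11,12,14,15}  [accepting]
'c' @ 3: {9,10,11,12,13,14,15}  [accepting]
'c' @ 4: {9,10,11,12,13,14,15}  [accepting]
'c' @ 5: {9,10,11,12,13,14,15}  [accepting]
'b' @ 6: {9,10,11,12,14,15}  [accepting]
'a' @ 7: {9,10,11,12,14,15}  [accepting]
'c' @ 8: {9,10,11,12,13,14,15}  [accepting]
after full input: {9,10,11,12,13,14,15}  (accept=9 in)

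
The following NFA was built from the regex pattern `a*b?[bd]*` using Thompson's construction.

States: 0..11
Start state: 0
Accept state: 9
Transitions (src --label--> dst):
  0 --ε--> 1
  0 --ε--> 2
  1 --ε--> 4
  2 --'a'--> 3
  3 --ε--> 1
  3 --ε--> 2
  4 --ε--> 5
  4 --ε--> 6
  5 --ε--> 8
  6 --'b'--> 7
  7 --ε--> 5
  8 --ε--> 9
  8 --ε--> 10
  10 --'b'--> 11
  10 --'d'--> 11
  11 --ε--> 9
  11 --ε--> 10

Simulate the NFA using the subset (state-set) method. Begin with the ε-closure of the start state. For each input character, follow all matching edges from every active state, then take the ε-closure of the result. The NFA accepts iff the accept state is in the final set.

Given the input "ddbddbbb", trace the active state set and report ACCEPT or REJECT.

Answer: ACCEPT

Trace:
S₀ = ε-closure({0}) = {0,1,2,4,5,6,8,9,10}
'd' @ 1: {9,10,11}  (accept∈set)
'd' @ 2: {9,10,11}  (accept∈set)
'b' @ 3: {9,10,11}  (accept∈set)
'd' @ 4: {9,10,11}  (accept∈set)
'd' @ 5: {9,10,11}  (accept∈set)
'b' @ 6: {9,10,11}  (accept∈set)
'b' @ 7: {9,10,11}  (accept∈set)
'b' @ 8: {9,10,11}  (accept∈set)
after full input: {9,10,11}  (accept=9 in)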